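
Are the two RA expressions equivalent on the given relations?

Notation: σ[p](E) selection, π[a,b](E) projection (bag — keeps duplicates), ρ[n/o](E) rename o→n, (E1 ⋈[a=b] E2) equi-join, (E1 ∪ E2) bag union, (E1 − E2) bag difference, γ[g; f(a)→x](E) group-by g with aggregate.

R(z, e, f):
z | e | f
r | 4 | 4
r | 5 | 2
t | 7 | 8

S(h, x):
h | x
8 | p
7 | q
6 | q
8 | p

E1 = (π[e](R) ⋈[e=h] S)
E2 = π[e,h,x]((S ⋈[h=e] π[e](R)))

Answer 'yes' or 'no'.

E1 subexpression sizes:
  R → 3
  π[e](R) → 3
  S → 4
  (π[e](R) ⋈[e=h] S) → 1
E2 subexpression sizes:
  S → 4
  R → 3
  π[e](R) → 3
  (S ⋈[h=e] π[e](R)) → 1
  π[e,h,x]((S ⋈[h=e] π[e](R))) → 1

E1 and E2 produce the same multiset:
e | h | x
7 | 7 | q

yes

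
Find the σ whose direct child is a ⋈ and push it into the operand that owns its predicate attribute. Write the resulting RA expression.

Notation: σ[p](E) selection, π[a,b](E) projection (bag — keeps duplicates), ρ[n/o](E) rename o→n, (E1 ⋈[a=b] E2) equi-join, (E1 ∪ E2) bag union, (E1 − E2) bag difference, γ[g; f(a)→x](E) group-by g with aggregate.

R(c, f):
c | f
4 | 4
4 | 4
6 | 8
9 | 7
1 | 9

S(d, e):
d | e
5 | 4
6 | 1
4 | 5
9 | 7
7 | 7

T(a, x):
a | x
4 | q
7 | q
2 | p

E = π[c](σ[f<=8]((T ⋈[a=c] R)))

σ filters on f, owned by the right side.
E' = π[c]((T ⋈[a=c] σ[f<=8](R)))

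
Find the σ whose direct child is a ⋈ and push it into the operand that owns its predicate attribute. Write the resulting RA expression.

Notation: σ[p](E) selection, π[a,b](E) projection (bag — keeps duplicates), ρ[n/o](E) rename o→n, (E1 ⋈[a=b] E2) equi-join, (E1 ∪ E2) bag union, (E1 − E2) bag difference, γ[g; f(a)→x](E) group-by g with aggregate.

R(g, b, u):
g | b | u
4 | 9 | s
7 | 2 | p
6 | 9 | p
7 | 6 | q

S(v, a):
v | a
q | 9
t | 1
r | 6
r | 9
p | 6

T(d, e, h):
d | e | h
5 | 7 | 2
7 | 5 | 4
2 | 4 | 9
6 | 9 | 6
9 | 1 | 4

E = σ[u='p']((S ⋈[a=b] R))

σ filters on u, owned by the right side.
E' = (S ⋈[a=b] σ[u='p'](R))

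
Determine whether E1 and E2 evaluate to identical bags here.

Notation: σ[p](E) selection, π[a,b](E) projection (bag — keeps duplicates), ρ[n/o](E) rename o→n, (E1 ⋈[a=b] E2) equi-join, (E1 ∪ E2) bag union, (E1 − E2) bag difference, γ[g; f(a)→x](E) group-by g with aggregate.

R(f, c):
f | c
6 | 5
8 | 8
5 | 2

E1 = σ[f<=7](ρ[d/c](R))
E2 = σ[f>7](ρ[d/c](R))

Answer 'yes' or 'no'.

E1 stepwise |·|:
  R → 3
  ρ[d/c](R) → 3
  σ[f<=7](ρ[d/c](R)) → 2
E2 stepwise |·|:
  R → 3
  ρ[d/c](R) → 3
  σ[f>7](ρ[d/c](R)) → 1

E1 result:
f | d
5 | 2
6 | 5
E2 result:
f | d
8 | 8
Witness: (8, 8) appears 0× in E1 but 1× in E2.

no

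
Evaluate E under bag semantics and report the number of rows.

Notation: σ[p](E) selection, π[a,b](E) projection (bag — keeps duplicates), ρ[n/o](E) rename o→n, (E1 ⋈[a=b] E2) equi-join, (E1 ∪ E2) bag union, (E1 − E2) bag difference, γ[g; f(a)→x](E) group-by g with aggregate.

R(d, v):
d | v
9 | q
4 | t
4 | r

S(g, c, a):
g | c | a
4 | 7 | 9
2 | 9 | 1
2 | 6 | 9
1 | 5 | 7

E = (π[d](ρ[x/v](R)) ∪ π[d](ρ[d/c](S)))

Per-node cardinality:
  R → 3
  ρ[x/v](R) → 3
  π[d](ρ[x/v](R)) → 3
  S → 4
  ρ[d/c](S) → 4
  π[d](ρ[d/c](S)) → 4
  (π[d](ρ[x/v](R)) ∪ π[d](ρ[d/c](S))) → 7

|E| = 7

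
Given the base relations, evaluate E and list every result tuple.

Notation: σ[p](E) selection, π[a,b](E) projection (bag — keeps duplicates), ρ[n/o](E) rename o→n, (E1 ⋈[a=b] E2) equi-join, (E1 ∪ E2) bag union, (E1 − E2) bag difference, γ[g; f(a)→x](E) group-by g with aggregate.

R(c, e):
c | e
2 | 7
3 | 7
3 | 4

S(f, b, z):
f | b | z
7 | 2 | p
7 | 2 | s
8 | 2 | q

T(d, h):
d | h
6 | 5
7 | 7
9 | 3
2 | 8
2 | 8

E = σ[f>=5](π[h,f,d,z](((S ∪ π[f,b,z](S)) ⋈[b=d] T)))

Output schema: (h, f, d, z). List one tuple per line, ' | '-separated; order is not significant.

Row counts bottom-up:
  S → 3
  S → 3
  π[f,b,z](S) → 3
  (S ∪ π[f,b,z](S)) → 6
  T → 5
  ((S ∪ π[f,b,z](S)) ⋈[b=d] T) → 12
  π[h,f,d,z](((S ∪ π[f,b,z](S)) ⋈[b=d] T)) → 12
  σ[f>=5](π[h,f,d,z](((S ∪ π[f,b,z](S)) ⋈[b=d] T))) → 12

== RESULT ==
h | f | d | z
8 | 7 | 2 | p
8 | 7 | 2 | p
8 | 7 | 2 | p
8 | 7 | 2 | p
8 | 7 | 2 | s
8 | 7 | 2 | s
8 | 7 | 2 | s
8 | 7 | 2 | s
8 | 8 | 2 | q
8 | 8 | 2 | q
8 | 8 | 2 | q
8 | 8 | 2 | q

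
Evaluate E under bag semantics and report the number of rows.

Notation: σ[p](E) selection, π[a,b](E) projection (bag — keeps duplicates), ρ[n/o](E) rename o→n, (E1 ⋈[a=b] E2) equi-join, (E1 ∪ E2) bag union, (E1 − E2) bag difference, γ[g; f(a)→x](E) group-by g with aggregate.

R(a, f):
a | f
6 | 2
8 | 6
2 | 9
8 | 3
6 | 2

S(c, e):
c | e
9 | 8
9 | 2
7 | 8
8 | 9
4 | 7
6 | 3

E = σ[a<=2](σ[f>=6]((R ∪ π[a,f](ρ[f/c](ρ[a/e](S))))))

Per-node cardinality:
  R → 5
  S → 6
  ρ[a/e](S) → 6
  ρ[f/c](ρ[a/e](S)) → 6
  π[a,f](ρ[f/c](ρ[a/e](S))) → 6
  (R ∪ π[a,f](ρ[f/c](ρ[a/e](S)))) → 11
  σ[f>=6]((R ∪ π[a,f](ρ[f/c](ρ[a/e](S))))) → 7
  σ[a<=2](σ[f>=6]((R ∪ π[a,f](ρ[f/c](ρ[a/e](S)))))) → 2

|E| = 2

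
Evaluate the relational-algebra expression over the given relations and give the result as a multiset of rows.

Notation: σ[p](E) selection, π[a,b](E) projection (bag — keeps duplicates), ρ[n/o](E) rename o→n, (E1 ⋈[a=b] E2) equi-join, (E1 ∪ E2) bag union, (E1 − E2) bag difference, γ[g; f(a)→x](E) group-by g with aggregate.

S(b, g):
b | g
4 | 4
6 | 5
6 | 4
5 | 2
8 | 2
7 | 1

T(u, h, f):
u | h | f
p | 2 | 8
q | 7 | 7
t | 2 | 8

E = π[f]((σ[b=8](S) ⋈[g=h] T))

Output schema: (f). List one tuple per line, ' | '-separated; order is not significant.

Row counts bottom-up:
  S → 6
  σ[b=8](S) → 1
  T → 3
  (σ[b=8](S) ⋈[g=h] T) → 2
  π[f]((σ[b=8](S) ⋈[g=h] T)) → 2

== RESULT ==
f
8
8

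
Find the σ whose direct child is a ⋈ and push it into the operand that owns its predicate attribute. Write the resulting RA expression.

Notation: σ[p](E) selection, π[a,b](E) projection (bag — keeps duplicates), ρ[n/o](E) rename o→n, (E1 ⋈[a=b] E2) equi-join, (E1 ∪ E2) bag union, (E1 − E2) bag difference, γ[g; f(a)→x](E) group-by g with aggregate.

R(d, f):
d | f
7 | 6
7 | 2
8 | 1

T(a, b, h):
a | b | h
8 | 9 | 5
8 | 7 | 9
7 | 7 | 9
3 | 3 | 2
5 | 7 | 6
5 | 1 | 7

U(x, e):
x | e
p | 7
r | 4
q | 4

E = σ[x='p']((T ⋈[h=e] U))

σ filters on x, owned by the right side.
E' = (T ⋈[h=e] σ[x='p'](U))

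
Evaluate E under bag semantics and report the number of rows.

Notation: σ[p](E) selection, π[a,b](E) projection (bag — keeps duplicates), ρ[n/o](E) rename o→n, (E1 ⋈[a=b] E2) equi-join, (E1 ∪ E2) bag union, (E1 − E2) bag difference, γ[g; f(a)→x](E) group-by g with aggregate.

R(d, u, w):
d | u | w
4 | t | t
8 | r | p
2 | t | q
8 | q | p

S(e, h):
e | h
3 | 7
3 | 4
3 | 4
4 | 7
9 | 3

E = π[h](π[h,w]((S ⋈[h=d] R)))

Row counts bottom-up:
  S → 5
  R → 4
  (S ⋈[h=d] R) → 2
  π[h,w]((S ⋈[h=d] R)) → 2
  π[h](π[h,w]((S ⋈[h=d] R))) → 2

|E| = 2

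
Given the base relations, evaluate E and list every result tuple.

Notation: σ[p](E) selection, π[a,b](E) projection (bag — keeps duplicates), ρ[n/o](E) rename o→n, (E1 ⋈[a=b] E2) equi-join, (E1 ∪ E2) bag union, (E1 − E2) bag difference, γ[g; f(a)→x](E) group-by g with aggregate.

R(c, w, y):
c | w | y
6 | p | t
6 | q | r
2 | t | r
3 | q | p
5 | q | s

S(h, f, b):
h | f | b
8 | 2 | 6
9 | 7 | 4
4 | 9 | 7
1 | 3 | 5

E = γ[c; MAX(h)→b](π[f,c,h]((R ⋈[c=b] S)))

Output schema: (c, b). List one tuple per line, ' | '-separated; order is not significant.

Row counts bottom-up:
  R → 5
  S → 4
  (R ⋈[c=b] S) → 3
  π[f,c,h]((R ⋈[c=b] S)) → 3
  γ[c; MAX(h)→b](π[f,c,h]((R ⋈[c=b] S))) → 2

== RESULT ==
c | b
5 | 1
6 | 8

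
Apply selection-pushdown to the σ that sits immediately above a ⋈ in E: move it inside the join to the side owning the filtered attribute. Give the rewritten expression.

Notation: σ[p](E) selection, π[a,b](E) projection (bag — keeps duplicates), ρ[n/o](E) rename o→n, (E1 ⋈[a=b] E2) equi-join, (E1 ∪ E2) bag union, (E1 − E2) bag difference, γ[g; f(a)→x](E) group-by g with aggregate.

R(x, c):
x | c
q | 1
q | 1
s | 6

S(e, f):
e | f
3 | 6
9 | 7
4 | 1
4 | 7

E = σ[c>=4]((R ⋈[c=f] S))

σ filters on c, owned by the left side.
E' = (σ[c>=4](R) ⋈[c=f] S)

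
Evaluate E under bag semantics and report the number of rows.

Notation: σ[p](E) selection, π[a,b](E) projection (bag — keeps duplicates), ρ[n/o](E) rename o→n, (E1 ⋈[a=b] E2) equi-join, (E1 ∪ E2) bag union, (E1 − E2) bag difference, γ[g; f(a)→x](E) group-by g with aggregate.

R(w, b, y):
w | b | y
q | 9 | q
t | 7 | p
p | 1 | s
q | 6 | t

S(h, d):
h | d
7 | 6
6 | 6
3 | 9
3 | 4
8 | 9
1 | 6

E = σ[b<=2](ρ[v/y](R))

Row counts bottom-up:
  R → 4
  ρ[v/y](R) → 4
  σ[b<=2](ρ[v/y](R)) → 1

|E| = 1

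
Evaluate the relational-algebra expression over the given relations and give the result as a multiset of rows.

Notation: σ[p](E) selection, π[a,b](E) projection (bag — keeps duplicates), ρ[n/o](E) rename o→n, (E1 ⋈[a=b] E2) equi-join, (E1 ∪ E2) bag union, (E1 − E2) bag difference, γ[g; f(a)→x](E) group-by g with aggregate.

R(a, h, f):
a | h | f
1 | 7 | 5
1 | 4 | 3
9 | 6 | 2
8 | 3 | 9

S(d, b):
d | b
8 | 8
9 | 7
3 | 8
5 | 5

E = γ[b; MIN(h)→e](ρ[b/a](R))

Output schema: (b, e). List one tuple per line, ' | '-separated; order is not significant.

Row counts bottom-up:
  R → 4
  ρ[b/a](R) → 4
  γ[b; MIN(h)→e](ρ[b/a](R)) → 3

== RESULT ==
b | e
1 | 4
8 | 3
9 | 6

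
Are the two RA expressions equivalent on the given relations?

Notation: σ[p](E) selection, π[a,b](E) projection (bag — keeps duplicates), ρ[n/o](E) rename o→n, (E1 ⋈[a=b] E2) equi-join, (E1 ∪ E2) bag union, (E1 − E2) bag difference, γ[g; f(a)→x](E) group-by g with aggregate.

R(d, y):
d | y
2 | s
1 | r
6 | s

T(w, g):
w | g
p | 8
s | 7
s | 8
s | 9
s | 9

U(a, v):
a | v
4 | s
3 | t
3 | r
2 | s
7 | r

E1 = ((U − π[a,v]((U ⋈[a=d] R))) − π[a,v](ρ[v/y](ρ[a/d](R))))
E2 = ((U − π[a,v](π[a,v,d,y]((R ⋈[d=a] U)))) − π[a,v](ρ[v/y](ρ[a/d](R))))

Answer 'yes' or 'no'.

E1 per-node cardinality:
  U → 5
  U → 5
  R → 3
  (U ⋈[a=d] R) → 1
  π[a,v]((U ⋈[a=d] R)) → 1
  (U − π[a,v]((U ⋈[a=d] R))) → 4
  R → 3
  ρ[a/d](R) → 3
  ρ[v/y](ρ[a/d](R)) → 3
  π[a,v](ρ[v/y](ρ[a/d](R))) → 3
  ((U − π[a,v]((U ⋈[a=d] R))) − π[a,v](ρ[v/y](ρ[a/d](R)))) → 4
E2 per-node cardinality:
  U → 5
  R → 3
  U → 5
  (R ⋈[d=a] U) → 1
  π[a,v,d,y]((R ⋈[d=a] U)) → 1
  π[a,v](π[a,v,d,y]((R ⋈[d=a] U))) → 1
  (U − π[a,v](π[a,v,d,y]((R ⋈[d=a] U)))) → 4
  R → 3
  ρ[a/d](R) → 3
  ρ[v/y](ρ[a/d](R)) → 3
  π[a,v](ρ[v/y](ρ[a/d](R))) → 3
  ((U − π[a,v](π[a,v,d,y]((R ⋈[d=a] U)))) − π[a,v](ρ[v/y](ρ[a/d](R)))) → 4

E1 and E2 produce the same multiset:
a | v
3 | r
3 | t
4 | s
7 | r

yes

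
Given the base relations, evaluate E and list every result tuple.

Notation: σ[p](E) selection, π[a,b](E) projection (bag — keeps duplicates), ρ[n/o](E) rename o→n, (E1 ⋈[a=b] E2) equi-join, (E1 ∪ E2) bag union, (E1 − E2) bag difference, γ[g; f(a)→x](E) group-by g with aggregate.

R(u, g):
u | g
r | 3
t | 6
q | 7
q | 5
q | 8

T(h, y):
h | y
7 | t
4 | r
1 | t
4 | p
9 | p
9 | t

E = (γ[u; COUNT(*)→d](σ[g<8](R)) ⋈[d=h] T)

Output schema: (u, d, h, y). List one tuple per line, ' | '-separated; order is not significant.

Row counts bottom-up:
  R → 5
  σ[g<8](R) → 4
  γ[u; COUNT(*)→d](σ[g<8](R)) → 3
  T → 6
  (γ[u; COUNT(*)→d](σ[g<8](R)) ⋈[d=h] T) → 2

== RESULT ==
u | d | h | y
r | 1 | 1 | t
t | 1 | 1 | t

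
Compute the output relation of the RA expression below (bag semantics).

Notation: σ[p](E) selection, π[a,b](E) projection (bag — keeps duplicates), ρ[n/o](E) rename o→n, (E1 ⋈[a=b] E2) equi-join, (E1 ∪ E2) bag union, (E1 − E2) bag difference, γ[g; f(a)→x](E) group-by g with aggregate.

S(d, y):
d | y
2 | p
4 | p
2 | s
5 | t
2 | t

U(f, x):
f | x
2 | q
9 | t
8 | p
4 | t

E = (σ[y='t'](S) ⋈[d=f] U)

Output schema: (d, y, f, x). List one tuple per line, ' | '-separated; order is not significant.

Subexpression sizes:
  S → 5
  σ[y='t'](S) → 2
  U → 4
  (σ[y='t'](S) ⋈[d=f] U) → 1

== RESULT ==
d | y | f | x
2 | t | 2 | q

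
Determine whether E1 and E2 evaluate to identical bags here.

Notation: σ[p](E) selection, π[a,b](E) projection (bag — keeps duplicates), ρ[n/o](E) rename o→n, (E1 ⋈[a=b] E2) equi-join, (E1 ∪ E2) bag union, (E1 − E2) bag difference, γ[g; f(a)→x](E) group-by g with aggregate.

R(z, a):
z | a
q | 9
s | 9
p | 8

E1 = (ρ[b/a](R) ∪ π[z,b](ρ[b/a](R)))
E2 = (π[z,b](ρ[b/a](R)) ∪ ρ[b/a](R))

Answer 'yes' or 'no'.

E1 subexpression sizes:
  R → 3
  ρ[b/a](R) → 3
  R → 3
  ρ[b/a](R) → 3
  π[z,b](ρ[b/a](R)) → 3
  (ρ[b/a](R) ∪ π[z,b](ρ[b/a](R))) → 6
E2 subexpression sizes:
  R → 3
  ρ[b/a](R) → 3
  π[z,b](ρ[b/a](R)) → 3
  R → 3
  ρ[b/a](R) → 3
  (π[z,b](ρ[b/a](R)) ∪ ρ[b/a](R)) → 6

E1 and E2 produce the same multiset:
z | b
p | 8
p | 8
q | 9
q | 9
s | 9
s | 9

yes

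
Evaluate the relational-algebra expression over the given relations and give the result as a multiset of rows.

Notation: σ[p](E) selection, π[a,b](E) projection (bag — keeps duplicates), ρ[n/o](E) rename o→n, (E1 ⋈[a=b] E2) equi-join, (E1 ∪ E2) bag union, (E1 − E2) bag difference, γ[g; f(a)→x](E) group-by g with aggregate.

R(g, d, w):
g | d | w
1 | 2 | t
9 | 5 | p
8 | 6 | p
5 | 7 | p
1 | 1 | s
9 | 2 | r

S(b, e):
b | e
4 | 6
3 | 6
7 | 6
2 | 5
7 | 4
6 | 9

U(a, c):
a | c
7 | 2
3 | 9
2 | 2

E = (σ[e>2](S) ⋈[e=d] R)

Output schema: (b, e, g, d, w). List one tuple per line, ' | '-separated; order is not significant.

Per-node cardinality:
  S → 6
  σ[e>2](S) → 6
  R → 6
  (σ[e>2](S) ⋈[e=d] R) → 4

== RESULT ==
b | e | g | d | w
2 | 5 | 9 | 5 | p
3 | 6 | 8 | 6 | p
4 | 6 | 8 | 6 | p
7 | 6 | 8 | 6 | p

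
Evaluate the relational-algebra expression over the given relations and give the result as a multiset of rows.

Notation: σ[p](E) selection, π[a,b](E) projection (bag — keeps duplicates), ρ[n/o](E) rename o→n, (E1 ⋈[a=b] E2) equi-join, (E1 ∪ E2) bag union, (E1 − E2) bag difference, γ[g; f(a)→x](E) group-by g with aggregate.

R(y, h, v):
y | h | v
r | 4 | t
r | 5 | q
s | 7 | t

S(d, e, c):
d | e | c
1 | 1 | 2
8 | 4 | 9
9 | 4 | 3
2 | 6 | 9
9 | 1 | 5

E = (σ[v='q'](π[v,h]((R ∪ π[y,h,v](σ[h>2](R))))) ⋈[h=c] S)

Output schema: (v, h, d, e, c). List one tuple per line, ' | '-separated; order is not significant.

Stepwise |·|:
  R → 3
  R → 3
  σ[h>2](R) → 3
  π[y,h,v](σ[h>2](R)) → 3
  (R ∪ π[y,h,v](σ[h>2](R))) → 6
  π[v,h]((R ∪ π[y,h,v](σ[h>2](R)))) → 6
  σ[v='q'](π[v,h]((R ∪ π[y,h,v](σ[h>2](R))))) → 2
  S → 5
  (σ[v='q'](π[v,h]((R ∪ π[y,h,v](σ[h>2](R))))) ⋈[h=c] S) → 2

== RESULT ==
v | h | d | e | c
q | 5 | 9 | 1 | 5
q | 5 | 9 | 1 | 5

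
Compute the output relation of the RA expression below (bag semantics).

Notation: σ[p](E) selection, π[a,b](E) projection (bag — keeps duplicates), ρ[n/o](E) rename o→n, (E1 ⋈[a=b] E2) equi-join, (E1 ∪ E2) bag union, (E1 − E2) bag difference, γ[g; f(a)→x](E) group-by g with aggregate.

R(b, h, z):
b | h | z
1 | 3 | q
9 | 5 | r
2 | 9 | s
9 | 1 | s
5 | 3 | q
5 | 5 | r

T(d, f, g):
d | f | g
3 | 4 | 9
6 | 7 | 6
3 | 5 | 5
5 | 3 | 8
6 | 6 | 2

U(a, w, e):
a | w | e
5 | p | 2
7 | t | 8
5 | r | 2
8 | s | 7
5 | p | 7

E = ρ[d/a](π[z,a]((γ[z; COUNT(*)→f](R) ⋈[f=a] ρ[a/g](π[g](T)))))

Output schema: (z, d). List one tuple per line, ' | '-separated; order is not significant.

Stepwise |·|:
  R → 6
  γ[z; COUNT(*)→f](R) → 3
  T → 5
  π[g](T) → 5
  ρ[a/g](π[g](T)) → 5
  (γ[z; COUNT(*)→f](R) ⋈[f=a] ρ[a/g](π[g](T))) → 3
  π[z,a]((γ[z; COUNT(*)→f](R) ⋈[f=a] ρ[a/g](π[g](T)))) → 3
  ρ[d/a](π[z,a]((γ[z; COUNT(*)→f](R) ⋈[f=a] ρ[a/g](π[g](T))))) → 3

== RESULT ==
z | d
q | 2
r | 2
s | 2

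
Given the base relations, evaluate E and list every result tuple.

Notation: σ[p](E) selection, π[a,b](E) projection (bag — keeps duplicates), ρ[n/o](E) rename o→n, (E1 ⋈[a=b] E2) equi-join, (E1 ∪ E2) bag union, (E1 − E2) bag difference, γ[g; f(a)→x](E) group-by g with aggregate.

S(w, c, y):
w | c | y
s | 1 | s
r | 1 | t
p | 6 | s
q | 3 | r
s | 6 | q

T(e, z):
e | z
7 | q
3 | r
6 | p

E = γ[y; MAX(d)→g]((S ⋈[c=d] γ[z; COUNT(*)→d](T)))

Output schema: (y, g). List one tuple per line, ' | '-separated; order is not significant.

Per-node cardinality:
  S → 5
  T → 3
  γ[z; COUNT(*)→d](T) → 3
  (S ⋈[c=d] γ[z; COUNT(*)→d](T)) → 6
  γ[y; MAX(d)→g]((S ⋈[c=d] γ[z; COUNT(*)→d](T))) → 2

== RESULT ==
y | g
s | 1
t | 1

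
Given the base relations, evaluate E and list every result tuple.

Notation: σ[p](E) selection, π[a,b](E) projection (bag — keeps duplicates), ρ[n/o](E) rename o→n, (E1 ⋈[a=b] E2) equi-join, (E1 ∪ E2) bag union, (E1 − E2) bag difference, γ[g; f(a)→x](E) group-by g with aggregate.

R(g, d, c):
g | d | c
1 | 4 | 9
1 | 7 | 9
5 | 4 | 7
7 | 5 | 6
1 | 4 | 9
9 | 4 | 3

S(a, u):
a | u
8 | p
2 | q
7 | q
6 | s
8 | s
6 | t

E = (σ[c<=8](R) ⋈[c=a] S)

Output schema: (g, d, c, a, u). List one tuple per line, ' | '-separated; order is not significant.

Stepwise |·|:
  R → 6
  σ[c<=8](R) → 3
  S → 6
  (σ[c<=8](R) ⋈[c=a] S) → 3

== RESULT ==
g | d | c | a | u
5 | 4 | 7 | 7 | q
7 | 5 | 6 | 6 | s
7 | 5 | 6 | 6 | t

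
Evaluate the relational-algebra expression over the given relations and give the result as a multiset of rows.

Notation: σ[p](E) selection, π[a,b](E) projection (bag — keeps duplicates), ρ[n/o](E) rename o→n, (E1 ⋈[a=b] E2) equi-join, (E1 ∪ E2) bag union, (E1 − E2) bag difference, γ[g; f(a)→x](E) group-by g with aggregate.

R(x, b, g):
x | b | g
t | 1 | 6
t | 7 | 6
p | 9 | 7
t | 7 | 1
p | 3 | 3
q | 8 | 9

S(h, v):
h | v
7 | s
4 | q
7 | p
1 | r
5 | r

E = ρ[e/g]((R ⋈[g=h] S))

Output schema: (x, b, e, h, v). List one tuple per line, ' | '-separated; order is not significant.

Subexpression sizes:
  R → 6
  S → 5
  (R ⋈[g=h] S) → 3
  ρ[e/g]((R ⋈[g=h] S)) → 3

== RESULT ==
x | b | e | h | v
p | 9 | 7 | 7 | p
p | 9 | 7 | 7 | s
t | 7 | 1 | 1 | r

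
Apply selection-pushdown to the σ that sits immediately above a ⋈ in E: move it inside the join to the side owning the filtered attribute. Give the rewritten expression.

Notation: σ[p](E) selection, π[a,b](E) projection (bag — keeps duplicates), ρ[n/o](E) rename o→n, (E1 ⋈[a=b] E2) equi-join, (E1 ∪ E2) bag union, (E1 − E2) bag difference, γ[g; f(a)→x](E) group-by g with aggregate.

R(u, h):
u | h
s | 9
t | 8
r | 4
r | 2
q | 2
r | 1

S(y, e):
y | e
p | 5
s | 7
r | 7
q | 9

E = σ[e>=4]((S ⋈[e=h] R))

σ filters on e, owned by the left side.
E' = (σ[e>=4](S) ⋈[e=h] R)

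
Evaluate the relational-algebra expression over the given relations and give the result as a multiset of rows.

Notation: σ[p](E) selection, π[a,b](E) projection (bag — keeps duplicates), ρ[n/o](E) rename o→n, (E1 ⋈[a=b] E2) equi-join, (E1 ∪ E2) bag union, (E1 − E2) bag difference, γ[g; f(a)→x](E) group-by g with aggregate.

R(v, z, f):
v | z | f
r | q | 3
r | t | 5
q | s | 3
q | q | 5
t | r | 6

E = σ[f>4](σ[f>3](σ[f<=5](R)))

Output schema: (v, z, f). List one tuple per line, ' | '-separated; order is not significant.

Subexpression sizes:
  R → 5
  σ[f<=5](R) → 4
  σ[f>3](σ[f<=5](R)) → 2
  σ[f>4](σ[f>3](σ[f<=5](R))) → 2

== RESULT ==
v | z | f
q | q | 5
r | t | 5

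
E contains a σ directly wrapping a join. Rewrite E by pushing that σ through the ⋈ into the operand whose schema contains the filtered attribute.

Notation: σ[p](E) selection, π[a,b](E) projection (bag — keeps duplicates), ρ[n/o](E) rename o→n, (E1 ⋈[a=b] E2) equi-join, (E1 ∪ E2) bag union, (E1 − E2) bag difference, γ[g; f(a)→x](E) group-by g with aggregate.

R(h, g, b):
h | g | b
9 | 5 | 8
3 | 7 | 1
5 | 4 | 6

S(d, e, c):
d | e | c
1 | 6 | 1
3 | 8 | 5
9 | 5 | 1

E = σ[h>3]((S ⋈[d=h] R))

σ filters on h, owned by the right side.
E' = (S ⋈[d=h] σ[h>3](R))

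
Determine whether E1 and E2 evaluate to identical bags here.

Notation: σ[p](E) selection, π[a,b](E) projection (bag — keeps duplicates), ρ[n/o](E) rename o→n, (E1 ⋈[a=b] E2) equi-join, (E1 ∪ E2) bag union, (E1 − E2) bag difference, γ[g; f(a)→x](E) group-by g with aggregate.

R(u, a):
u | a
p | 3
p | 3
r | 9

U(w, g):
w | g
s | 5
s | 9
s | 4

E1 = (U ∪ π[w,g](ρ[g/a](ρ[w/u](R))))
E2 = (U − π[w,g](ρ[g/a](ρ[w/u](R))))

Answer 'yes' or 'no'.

E1 row counts bottom-up:
  U → 3
  R → 3
  ρ[w/u](R) → 3
  ρ[g/a](ρ[w/u](R)) → 3
  π[w,g](ρ[g/a](ρ[w/u](R))) → 3
  (U ∪ π[w,g](ρ[g/a](ρ[w/u](R)))) → 6
E2 row counts bottom-up:
  U → 3
  R → 3
  ρ[w/u](R) → 3
  ρ[g/a](ρ[w/u](R)) → 3
  π[w,g](ρ[g/a](ρ[w/u](R))) → 3
  (U − π[w,g](ρ[g/a](ρ[w/u](R)))) → 3

E1 result:
w | g
p | 3
p | 3
r | 9
s | 4
s | 5
s | 9
E2 result:
w | g
s | 4
s | 5
s | 9
Witness: ('p', 3) appears 2× in E1 but 0× in E2.

no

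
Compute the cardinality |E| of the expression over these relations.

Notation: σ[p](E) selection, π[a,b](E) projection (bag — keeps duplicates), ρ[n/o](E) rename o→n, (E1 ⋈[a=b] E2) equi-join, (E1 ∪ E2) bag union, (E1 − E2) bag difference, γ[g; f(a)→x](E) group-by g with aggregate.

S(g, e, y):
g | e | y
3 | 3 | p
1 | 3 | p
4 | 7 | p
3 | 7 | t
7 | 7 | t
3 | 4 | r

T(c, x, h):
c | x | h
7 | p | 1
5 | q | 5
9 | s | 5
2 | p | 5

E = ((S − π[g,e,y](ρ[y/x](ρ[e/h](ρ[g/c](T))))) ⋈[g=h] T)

Stepwise |·|:
  S → 6
  T → 4
  ρ[g/c](T) → 4
  ρ[e/h](ρ[g/c](T)) → 4
  ρ[y/x](ρ[e/h](ρ[g/c](T))) → 4
  π[g,e,y](ρ[y/x](ρ[e/h](ρ[g/c](T)))) → 4
  (S − π[g,e,y](ρ[y/x](ρ[e/h](ρ[g/c](T))))) → 6
  T → 4
  ((S − π[g,e,y](ρ[y/x](ρ[e/h](ρ[g/c](T))))) ⋈[g=h] T) → 1

|E| = 1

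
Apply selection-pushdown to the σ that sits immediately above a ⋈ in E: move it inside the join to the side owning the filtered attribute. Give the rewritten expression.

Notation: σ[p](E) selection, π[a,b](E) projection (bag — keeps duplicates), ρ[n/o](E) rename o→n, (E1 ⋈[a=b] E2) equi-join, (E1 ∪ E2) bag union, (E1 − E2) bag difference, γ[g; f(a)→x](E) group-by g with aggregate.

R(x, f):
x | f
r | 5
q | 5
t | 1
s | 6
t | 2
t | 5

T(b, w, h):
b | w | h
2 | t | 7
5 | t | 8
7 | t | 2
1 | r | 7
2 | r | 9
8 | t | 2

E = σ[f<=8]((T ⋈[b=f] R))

σ filters on f, owned by the right side.
E' = (T ⋈[b=f] σ[f<=8](R))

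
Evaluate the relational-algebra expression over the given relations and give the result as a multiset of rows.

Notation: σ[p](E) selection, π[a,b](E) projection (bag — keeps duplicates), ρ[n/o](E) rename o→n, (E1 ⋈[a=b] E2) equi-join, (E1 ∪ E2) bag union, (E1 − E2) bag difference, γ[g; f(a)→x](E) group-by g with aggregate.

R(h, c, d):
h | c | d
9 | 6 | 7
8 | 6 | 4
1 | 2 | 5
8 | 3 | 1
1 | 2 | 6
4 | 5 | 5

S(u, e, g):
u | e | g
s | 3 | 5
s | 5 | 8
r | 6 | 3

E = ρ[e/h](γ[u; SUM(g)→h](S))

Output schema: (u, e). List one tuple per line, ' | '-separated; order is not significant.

Row counts bottom-up:
  S → 3
  γ[u; SUM(g)→h](S) → 2
  ρ[e/h](γ[u; SUM(g)→h](S)) → 2

== RESULT ==
u | e
r | 3
s | 13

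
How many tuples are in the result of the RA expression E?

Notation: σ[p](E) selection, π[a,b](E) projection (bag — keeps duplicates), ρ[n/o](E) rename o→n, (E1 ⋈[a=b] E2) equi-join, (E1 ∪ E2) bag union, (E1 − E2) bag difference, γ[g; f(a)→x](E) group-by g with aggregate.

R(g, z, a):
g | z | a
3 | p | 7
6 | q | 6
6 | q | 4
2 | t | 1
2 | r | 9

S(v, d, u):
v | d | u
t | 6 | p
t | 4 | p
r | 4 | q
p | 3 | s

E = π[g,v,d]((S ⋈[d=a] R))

Row counts bottom-up:
  S → 4
  R → 5
  (S ⋈[d=a] R) → 3
  π[g,v,d]((S ⋈[d=a] R)) → 3

|E| = 3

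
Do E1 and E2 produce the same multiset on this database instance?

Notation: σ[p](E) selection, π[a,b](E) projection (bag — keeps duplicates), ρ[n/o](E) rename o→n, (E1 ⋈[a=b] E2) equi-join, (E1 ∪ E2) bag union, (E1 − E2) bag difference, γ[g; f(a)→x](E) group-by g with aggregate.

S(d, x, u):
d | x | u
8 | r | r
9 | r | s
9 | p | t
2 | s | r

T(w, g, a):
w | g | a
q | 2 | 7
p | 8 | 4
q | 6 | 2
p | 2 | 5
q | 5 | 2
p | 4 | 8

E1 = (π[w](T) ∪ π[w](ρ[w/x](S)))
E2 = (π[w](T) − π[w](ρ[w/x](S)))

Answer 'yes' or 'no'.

E1 stepwise |·|:
  T → 6
  π[w](T) → 6
  S → 4
  ρ[w/x](S) → 4
  π[w](ρ[w/x](S)) → 4
  (π[w](T) ∪ π[w](ρ[w/x](S))) → 10
E2 stepwise |·|:
  T → 6
  π[w](T) → 6
  S → 4
  ρ[w/x](S) → 4
  π[w](ρ[w/x](S)) → 4
  (π[w](T) − π[w](ρ[w/x](S))) → 5

E1 result:
w
p
p
p
p
q
q
q
r
r
s
E2 result:
w
p
p
q
q
q
Witness: ('s',) appears 1× in E1 but 0× in E2.

no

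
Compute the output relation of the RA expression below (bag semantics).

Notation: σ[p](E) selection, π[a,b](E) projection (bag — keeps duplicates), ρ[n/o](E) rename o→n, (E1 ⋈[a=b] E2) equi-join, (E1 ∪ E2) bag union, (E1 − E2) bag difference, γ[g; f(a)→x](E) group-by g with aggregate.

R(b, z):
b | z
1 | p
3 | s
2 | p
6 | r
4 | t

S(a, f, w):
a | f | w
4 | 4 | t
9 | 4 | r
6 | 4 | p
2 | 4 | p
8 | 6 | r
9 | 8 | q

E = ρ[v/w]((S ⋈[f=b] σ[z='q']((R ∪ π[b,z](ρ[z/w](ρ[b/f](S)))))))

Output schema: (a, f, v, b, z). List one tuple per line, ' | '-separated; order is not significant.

Subexpression sizes:
  S → 6
  R → 5
  S → 6
  ρ[b/f](S) → 6
  ρ[z/w](ρ[b/f](S)) → 6
  π[b,z](ρ[z/w](ρ[b/f](S))) → 6
  (R ∪ π[b,z](ρ[z/w](ρ[b/f](S)))) → 11
  σ[z='q']((R ∪ π[b,z](ρ[z/w](ρ[b/f](S))))) → 1
  (S ⋈[f=b] σ[z='q']((R ∪ π[b,z](ρ[z/w](ρ[b/f](S)))))) → 1
  ρ[v/w]((S ⋈[f=b] σ[z='q']((R ∪ π[b,z](ρ[z/w](ρ[b/f](S))))))) → 1

== RESULT ==
a | f | v | b | z
9 | 8 | q | 8 | q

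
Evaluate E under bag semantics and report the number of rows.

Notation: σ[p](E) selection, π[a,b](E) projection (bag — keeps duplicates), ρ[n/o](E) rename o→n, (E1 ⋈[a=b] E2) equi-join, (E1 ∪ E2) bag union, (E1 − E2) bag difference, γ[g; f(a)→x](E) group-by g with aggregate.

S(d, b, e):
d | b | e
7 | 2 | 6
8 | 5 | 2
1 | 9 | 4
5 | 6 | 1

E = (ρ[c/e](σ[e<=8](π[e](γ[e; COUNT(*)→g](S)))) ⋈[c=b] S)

Subexpression sizes:
  S → 4
  γ[e; COUNT(*)→g](S) → 4
  π[e](γ[e; COUNT(*)→g](S)) → 4
  σ[e<=8](π[e](γ[e; COUNT(*)→g](S))) → 4
  ρ[c/e](σ[e<=8](π[e](γ[e; COUNT(*)→g](S)))) → 4
  S → 4
  (ρ[c/e](σ[e<=8](π[e](γ[e; COUNT(*)→g](S)))) ⋈[c=b] S) → 2

|E| = 2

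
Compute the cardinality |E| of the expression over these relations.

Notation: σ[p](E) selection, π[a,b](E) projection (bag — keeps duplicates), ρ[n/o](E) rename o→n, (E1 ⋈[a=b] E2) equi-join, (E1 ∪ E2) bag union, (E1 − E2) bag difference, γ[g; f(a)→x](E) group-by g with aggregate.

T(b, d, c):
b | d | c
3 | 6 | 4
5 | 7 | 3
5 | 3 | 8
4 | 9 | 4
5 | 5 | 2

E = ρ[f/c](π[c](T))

Row counts bottom-up:
  T → 5
  π[c](T) → 5
  ρ[f/c](π[c](T)) → 5

|E| = 5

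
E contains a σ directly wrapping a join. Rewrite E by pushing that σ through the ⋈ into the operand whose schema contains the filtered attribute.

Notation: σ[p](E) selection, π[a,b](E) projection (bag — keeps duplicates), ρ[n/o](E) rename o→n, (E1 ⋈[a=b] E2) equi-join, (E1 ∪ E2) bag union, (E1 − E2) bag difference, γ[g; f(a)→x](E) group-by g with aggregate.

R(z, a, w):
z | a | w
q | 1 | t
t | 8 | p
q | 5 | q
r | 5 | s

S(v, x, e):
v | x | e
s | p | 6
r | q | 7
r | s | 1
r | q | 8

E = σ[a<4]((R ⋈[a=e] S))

σ filters on a, owned by the left side.
E' = (σ[a<4](R) ⋈[a=e] S)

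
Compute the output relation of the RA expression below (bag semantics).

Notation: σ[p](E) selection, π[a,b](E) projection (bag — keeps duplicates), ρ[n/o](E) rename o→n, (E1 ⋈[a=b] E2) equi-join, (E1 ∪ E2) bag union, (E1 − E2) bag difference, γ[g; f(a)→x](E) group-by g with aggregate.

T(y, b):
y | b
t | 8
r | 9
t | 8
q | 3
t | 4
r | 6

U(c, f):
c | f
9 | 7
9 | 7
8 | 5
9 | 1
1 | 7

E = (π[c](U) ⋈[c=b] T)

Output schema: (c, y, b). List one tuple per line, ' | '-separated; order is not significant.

Row counts bottom-up:
  U → 5
  π[c](U) → 5
  T → 6
  (π[c](U) ⋈[c=b] T) → 5

== RESULT ==
c | y | b
8 | t | 8
8 | t | 8
9 | r | 9
9 | r | 9
9 | r | 9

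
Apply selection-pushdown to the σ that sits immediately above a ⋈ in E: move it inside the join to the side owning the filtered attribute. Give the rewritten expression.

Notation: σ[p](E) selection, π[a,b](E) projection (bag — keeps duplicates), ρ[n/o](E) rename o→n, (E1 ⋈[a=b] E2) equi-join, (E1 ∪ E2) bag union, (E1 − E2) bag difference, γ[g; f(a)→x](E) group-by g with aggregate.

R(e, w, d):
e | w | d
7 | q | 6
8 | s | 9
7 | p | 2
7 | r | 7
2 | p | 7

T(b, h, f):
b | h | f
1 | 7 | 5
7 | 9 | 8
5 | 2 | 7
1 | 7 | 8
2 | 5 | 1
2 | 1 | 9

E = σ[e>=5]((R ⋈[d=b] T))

σ filters on e, owned by the left side.
E' = (σ[e>=5](R) ⋈[d=b] T)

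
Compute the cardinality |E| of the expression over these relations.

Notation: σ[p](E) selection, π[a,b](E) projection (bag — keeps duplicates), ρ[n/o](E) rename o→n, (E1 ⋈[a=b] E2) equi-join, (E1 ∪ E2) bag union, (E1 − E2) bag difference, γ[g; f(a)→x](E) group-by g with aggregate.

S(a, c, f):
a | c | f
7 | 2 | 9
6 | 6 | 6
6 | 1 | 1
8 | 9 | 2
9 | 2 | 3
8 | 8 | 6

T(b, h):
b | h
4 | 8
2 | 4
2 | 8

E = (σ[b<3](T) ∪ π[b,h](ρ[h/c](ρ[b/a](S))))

Stepwise |·|:
  T → 3
  σ[b<3](T) → 2
  S → 6
  ρ[b/a](S) → 6
  ρ[h/c](ρ[b/a](S)) → 6
  π[b,h](ρ[h/c](ρ[b/a](S))) → 6
  (σ[b<3](T) ∪ π[b,h](ρ[h/c](ρ[b/a](S)))) → 8

|E| = 8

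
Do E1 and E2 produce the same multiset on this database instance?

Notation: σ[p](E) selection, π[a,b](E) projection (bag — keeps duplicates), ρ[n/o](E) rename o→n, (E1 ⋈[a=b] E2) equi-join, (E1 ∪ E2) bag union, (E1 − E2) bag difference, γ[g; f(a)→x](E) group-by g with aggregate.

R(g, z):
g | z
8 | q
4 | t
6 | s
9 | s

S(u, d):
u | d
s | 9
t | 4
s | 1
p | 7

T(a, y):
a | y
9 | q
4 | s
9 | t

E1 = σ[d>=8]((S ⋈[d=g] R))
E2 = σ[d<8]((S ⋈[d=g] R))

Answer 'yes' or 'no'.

E1 subexpression sizes:
  S → 4
  R → 4
  (S ⋈[d=g] R) → 2
  σ[d>=8]((S ⋈[d=g] R)) → 1
E2 subexpression sizes:
  S → 4
  R → 4
  (S ⋈[d=g] R) → 2
  σ[d<8]((S ⋈[d=g] R)) → 1

E1 result:
u | d | g | z
s | 9 | 9 | s
E2 result:
u | d | g | z
t | 4 | 4 | t
Witness: ('s', 9, 9, 's') appears 1× in E1 but 0× in E2.

no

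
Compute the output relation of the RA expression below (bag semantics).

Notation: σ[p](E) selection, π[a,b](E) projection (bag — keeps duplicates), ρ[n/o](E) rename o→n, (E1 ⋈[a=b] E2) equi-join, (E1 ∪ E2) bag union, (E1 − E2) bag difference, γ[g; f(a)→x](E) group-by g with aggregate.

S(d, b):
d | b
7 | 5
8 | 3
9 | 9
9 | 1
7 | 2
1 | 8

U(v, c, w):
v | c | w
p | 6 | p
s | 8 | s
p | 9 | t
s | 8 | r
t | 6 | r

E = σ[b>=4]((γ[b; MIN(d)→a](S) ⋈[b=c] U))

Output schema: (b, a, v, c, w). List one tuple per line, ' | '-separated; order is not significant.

Stepwise |·|:
  S → 6
  γ[b; MIN(d)→a](S) → 6
  U → 5
  (γ[b; MIN(d)→a](S) ⋈[b=c] U) → 3
  σ[b>=4]((γ[b; MIN(d)→a](S) ⋈[b=c] U)) → 3

== RESULT ==
b | a | v | c | w
8 | 1 | s | 8 | r
8 | 1 | s | 8 | s
9 | 9 | p | 9 | t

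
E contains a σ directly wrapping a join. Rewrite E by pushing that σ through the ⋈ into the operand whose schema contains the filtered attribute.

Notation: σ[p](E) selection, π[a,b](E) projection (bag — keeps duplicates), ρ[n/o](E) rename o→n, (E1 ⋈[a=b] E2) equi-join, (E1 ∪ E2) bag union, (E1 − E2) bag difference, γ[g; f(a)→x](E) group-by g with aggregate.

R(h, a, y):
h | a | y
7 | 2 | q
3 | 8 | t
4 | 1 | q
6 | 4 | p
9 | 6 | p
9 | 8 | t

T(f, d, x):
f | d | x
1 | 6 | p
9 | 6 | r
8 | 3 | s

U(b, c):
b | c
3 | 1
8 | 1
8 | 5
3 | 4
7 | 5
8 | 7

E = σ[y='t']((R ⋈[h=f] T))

σ filters on y, owned by the left side.
E' = (σ[y='t'](R) ⋈[h=f] T)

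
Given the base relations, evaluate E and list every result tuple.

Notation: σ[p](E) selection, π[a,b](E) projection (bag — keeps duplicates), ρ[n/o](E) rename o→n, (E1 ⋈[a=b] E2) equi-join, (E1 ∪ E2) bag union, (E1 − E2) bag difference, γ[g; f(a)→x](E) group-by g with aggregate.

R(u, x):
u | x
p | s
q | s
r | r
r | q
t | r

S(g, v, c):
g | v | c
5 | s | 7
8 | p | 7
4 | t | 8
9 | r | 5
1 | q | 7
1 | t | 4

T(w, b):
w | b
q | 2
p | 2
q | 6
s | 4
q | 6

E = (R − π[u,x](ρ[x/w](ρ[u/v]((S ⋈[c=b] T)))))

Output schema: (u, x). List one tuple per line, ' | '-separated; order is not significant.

Stepwise |·|:
  R → 5
  S → 6
  T → 5
  (S ⋈[c=b] T) → 1
  ρ[u/v]((S ⋈[c=b] T)) → 1
  ρ[x/w](ρ[u/v]((S ⋈[c=b] T))) → 1
  π[u,x](ρ[x/w](ρ[u/v]((S ⋈[c=b] T)))) → 1
  (R − π[u,x](ρ[x/w](ρ[u/v]((S ⋈[c=b] T))))) → 5

== RESULT ==
u | x
p | s
q | s
r | q
r | r
t | r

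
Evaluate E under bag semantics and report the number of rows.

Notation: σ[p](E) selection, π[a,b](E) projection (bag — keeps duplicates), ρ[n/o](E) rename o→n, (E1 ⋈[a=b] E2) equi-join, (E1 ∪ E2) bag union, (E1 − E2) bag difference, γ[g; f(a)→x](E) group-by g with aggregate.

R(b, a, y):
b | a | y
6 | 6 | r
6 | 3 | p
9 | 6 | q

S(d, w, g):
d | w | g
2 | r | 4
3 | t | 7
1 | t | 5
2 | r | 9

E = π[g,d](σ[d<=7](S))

Per-node cardinality:
  S → 4
  σ[d<=7](S) → 4
  π[g,d](σ[d<=7](S)) → 4

|E| = 4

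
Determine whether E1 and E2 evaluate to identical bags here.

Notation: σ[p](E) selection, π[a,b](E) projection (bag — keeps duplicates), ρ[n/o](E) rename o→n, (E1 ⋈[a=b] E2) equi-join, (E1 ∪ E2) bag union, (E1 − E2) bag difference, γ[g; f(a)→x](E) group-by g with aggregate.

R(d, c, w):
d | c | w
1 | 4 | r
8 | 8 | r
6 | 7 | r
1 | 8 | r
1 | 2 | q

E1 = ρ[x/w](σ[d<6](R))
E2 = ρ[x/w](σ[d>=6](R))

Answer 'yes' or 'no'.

E1 subexpression sizes:
  R → 5
  σ[d<6](R) → 3
  ρ[x/w](σ[d<6](R)) → 3
E2 subexpression sizes:
  R → 5
  σ[d>=6](R) → 2
  ρ[x/w](σ[d>=6](R)) → 2

E1 result:
d | c | x
1 | 2 | q
1 | 4 | r
1 | 8 | r
E2 result:
d | c | x
6 | 7 | r
8 | 8 | r
Witness: (6, 7, 'r') appears 0× in E1 but 1× in E2.

no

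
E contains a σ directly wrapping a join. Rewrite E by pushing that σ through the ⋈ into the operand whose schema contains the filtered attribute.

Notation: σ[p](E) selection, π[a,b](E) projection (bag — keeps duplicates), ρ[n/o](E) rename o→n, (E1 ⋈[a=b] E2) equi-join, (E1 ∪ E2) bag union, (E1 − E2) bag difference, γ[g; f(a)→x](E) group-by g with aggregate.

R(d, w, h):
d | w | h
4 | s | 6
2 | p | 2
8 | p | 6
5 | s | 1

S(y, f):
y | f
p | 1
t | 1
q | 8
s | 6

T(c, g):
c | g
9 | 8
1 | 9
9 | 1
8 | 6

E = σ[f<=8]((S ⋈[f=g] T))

σ filters on f, owned by the left side.
E' = (σ[f<=8](S) ⋈[f=g] T)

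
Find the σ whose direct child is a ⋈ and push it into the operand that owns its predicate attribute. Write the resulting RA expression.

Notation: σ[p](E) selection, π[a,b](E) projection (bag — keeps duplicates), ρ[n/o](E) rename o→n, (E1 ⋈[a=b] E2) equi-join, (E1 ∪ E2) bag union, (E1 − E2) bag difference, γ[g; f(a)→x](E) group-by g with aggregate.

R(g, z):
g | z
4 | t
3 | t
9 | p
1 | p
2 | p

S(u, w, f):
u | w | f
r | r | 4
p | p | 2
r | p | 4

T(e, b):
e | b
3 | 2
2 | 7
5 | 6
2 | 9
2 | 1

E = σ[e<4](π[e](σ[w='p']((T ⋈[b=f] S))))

σ filters on w, owned by the right side.
E' = σ[e<4](π[e]((T ⋈[b=f] σ[w='p'](S))))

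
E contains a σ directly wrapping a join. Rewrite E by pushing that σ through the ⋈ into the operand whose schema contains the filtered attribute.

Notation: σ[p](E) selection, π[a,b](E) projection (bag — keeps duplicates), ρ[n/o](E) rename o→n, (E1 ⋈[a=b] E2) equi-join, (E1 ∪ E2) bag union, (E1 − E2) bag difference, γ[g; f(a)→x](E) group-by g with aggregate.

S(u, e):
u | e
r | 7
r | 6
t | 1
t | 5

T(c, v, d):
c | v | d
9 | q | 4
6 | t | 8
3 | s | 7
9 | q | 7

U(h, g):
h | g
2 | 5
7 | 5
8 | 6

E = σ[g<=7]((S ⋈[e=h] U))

σ filters on g, owned by the right side.
E' = (S ⋈[e=h] σ[g<=7](U))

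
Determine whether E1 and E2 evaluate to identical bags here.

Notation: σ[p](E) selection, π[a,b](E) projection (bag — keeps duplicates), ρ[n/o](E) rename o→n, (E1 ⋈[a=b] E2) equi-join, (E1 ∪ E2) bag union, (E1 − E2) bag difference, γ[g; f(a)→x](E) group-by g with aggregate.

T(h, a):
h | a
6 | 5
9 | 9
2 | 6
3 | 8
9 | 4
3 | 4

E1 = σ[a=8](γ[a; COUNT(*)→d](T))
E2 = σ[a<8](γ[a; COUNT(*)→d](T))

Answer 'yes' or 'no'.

E1 subexpression sizes:
  T → 6
  γ[a; COUNT(*)→d](T) → 5
  σ[a=8](γ[a; COUNT(*)→d](T)) → 1
E2 subexpression sizes:
  T → 6
  γ[a; COUNT(*)→d](T) → 5
  σ[a<8](γ[a; COUNT(*)→d](T)) → 3

E1 result:
a | d
8 | 1
E2 result:
a | d
4 | 2
5 | 1
6 | 1
Witness: (6, 1) appears 0× in E1 but 1× in E2.

no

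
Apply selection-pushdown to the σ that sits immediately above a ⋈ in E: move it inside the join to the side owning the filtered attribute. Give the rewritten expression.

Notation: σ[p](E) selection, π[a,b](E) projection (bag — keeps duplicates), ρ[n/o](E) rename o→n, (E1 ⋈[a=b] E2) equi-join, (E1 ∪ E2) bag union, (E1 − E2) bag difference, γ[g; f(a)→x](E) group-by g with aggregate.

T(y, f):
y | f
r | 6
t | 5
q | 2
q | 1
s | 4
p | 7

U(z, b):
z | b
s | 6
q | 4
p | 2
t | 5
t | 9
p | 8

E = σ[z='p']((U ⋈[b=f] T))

σ filters on z, owned by the left side.
E' = (σ[z='p'](U) ⋈[b=f] T)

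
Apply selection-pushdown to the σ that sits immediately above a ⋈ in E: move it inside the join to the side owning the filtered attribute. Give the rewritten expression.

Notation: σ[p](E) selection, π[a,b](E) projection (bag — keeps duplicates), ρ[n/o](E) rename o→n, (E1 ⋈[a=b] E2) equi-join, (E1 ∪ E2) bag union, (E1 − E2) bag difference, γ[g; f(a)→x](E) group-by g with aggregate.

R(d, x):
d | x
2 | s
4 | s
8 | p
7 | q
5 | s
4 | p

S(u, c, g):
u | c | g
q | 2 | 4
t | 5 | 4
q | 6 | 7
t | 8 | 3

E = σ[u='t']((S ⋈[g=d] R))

σ filters on u, owned by the left side.
E' = (σ[u='t'](S) ⋈[g=d] R)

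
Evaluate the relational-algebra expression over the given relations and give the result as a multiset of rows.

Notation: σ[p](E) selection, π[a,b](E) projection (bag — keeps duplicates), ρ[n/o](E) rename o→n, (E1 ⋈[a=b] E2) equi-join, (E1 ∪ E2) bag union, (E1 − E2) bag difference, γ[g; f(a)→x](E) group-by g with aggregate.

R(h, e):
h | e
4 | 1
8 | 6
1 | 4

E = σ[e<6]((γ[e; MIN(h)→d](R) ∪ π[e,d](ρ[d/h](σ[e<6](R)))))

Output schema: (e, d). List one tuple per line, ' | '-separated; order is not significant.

Row counts bottom-up:
  R → 3
  γ[e; MIN(h)→d](R) → 3
  R → 3
  σ[e<6](R) → 2
  ρ[d/h](σ[e<6](R)) → 2
  π[e,d](ρ[d/h](σ[e<6](R))) → 2
  (γ[e; MIN(h)→d](R) ∪ π[e,d](ρ[d/h](σ[e<6](R)))) → 5
  σ[e<6]((γ[e; MIN(h)→d](R) ∪ π[e,d](ρ[d/h](σ[e<6](R))))) → 4

== RESULT ==
e | d
1 | 4
1 | 4
4 | 1
4 | 1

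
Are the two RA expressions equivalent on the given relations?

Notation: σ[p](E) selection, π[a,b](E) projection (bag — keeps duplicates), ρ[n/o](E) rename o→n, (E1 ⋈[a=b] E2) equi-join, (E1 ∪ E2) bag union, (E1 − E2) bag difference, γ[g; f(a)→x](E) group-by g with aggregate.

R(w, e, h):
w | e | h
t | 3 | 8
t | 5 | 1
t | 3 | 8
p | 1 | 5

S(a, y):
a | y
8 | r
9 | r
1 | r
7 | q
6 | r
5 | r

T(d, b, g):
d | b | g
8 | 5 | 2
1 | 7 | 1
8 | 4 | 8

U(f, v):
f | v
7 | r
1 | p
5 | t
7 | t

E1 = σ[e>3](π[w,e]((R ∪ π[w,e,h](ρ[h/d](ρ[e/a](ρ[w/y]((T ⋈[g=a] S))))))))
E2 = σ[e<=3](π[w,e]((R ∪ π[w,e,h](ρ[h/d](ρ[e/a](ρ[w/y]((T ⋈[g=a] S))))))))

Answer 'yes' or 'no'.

E1 stepwise |·|:
  R → 4
  T → 3
  S → 6
  (T ⋈[g=a] S) → 2
  ρ[w/y]((T ⋈[g=a] S)) → 2
  ρ[e/a](ρ[w/y]((T ⋈[g=a] S))) → 2
  ρ[h/d](ρ[e/a](ρ[w/y]((T ⋈[g=a] S)))) → 2
  π[w,e,h](ρ[h/d](ρ[e/a](ρ[w/y]((T ⋈[g=a] S))))) → 2
  (R ∪ π[w,e,h](ρ[h/d](ρ[e/a](ρ[w/y]((T ⋈[g=a] S)))))) → 6
  π[w,e]((R ∪ π[w,e,h](ρ[h/d](ρ[e/a](ρ[w/y]((T ⋈[g=a] S))))))) → 6
  σ[e>3](π[w,e]((R ∪ π[w,e,h](ρ[h/d](ρ[e/a](ρ[w/y]((T ⋈[g=a] S)))))))) → 2
E2 stepwise |·|:
  R → 4
  T → 3
  S → 6
  (T ⋈[g=a] S) → 2
  ρ[w/y]((T ⋈[g=a] S)) → 2
  ρ[e/a](ρ[w/y]((T ⋈[g=a] S))) → 2
  ρ[h/d](ρ[e/a](ρ[w/y]((T ⋈[g=a] S)))) → 2
  π[w,e,h](ρ[h/d](ρ[e/a](ρ[w/y]((T ⋈[g=a] S))))) → 2
  (R ∪ π[w,e,h](ρ[h/d](ρ[e/a](ρ[w/y]((T ⋈[g=a] S)))))) → 6
  π[w,e]((R ∪ π[w,e,h](ρ[h/d](ρ[e/a](ρ[w/y]((T ⋈[g=a] S))))))) → 6
  σ[e<=3](π[w,e]((R ∪ π[w,e,h](ρ[h/d](ρ[e/a](ρ[w/y]((T ⋈[g=a] S)))))))) → 4

E1 result:
w | e
r | 8
t | 5
E2 result:
w | e
p | 1
r | 1
t | 3
t | 3
Witness: ('r', 1) appears 0× in E1 but 1× in E2.

no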